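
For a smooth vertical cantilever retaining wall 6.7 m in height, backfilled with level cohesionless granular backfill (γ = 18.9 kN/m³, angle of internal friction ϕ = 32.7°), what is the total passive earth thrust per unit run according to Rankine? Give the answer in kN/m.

K_p = tan²(45° + φ/2) = 3.350.
P_p = ½ K_p γ H² = 0.5 × 3.350 × 18.9 × 6.7² = 1421 kN/m.

1420 kN/m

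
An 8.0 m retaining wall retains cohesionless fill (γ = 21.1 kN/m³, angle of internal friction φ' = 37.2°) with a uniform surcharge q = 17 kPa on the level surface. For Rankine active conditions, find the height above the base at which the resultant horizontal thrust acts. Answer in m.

2.89 m

K_a = 0.2464.
Triangular part P₁ = ½K_aγH² = 166.4 at H/3 = 2.667 m; rectangular part P₂ = K_a q H = 33.51 at H/2 = 4.000 m.
ȳ = (P₁·2.667 + P₂·4.000)/(P₁+P₂) = 2.890 m.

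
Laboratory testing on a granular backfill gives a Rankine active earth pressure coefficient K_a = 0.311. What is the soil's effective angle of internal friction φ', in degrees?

K_a = tan²(45° − φ/2) ⇒ 45° − φ/2 = arctan(√0.311) = 29.15°.
φ = 2(45° − 29.15°) = 31.71°.

31.7°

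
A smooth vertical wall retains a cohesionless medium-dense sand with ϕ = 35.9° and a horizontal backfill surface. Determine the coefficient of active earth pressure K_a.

0.261

K_a = tan²(45° − φ/2) = tan²(27.05°) = 0.2607.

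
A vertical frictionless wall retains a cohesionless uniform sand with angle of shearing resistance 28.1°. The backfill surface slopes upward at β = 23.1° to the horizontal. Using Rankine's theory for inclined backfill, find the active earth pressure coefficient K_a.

0.514

K_a = cos β · (cos β − √(cos²β − cos²φ)) / (cos β + √(cos²β − cos²φ)).
cos β = 0.9198, cos φ = 0.8821, √(cos²β − cos²φ) = 0.2606.
K_a = 0.9198 × (0.9198 − 0.2606)/(0.9198 + 0.2606) = 0.5137.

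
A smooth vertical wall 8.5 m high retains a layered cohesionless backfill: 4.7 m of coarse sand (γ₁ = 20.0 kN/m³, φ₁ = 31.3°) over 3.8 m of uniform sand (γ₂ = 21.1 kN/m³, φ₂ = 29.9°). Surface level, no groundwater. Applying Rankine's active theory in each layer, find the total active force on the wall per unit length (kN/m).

240 kN/m

K_a1 = tan²(45°−31.3°/2) = 0.3162; K_a2 = tan²(45°−29.9°/2) = 0.3347.
Layer 1: σ at base = K_a1 γ₁ h₁ = 29.72 kPa; P₁ = ½×29.72×4.7 = 69.85.
Layer 2: σ_v at top = γ₁h₁ = 94.00; σ_h top = K_a2×94.00 = 31.46; σ_h base = K_a2×(94.00+21.1×3.8) = 58.29.
P₂ = ½(31.46+58.29)×3.8 = 170.5. Total P_a = 69.85+170.5 = 240.4 kN/m.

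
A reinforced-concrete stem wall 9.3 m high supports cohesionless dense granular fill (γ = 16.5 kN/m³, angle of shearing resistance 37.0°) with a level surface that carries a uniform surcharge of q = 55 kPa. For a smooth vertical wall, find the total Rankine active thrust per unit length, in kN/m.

305 kN/m

K_a = tan²(45° − φ/2) = 0.2486.
Soil triangle: ½ K_a γ H² = 0.5×0.2486×16.5×9.3² = 177.4 kN/m.
Surcharge rectangle: K_a q H = 0.2486×55×9.3 = 127.2 kN/m.
Total = 177.4 + 127.2 = 304.5 kN/m.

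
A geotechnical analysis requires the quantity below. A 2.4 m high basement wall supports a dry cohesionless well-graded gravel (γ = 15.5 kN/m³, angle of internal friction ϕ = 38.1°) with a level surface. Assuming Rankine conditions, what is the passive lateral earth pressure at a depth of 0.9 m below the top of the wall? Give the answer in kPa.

58.9 kPa

K_p = (1 + sin φ)/(1 − sin φ) = 4.222.
σ_h = K_p γ z = 4.222 × 15.5 × 0.9 = 58.90 kPa.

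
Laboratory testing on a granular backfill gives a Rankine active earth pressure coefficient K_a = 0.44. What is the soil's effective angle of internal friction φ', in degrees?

K_a = tan²(45° − φ/2) ⇒ 45° − φ/2 = arctan(√0.44) = 33.56°.
φ = 2(45° − 33.56°) = 22.89°.

22.9°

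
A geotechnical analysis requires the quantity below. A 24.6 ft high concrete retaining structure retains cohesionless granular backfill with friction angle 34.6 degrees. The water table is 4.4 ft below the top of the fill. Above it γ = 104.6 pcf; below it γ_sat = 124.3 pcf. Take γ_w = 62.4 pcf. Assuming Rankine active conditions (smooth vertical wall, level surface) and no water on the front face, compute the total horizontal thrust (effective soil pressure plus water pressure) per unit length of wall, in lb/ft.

K_a = tan²(45° − φ/2) = 0.2756.
γ' = 124.3 − 62.4 = 61.90 pcf. Depth below WT = 20.2 ft.
σ'_h at WT = K_a γ d_w = 126.9 psf; at base = 126.9 + K_a γ' × 20.2 = 471.5 psf.
P₁ (0–4.4 ft) = ½×126.9×4.4 = 279.1. P₂ (4.4–24.6 ft) = ½(126.9+471.5)×20.2 = 6044.
P_w = ½ γ_w h₂² = 0.5×62.4×20.2² = 12730. Total = 279.1+6044+12730 = 19050 lb/ft.

19100 lb/ft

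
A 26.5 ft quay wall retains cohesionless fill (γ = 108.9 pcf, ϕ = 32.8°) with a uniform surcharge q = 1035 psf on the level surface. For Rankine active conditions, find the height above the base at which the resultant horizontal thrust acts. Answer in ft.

10.7 ft

K_a = 0.2973.
Triangular part P₁ = ½K_aγH² = 11370 at H/3 = 8.833 ft; rectangular part P₂ = K_a q H = 8153 at H/2 = 13.25 ft.
ȳ = (P₁·8.833 + P₂·13.25)/(P₁+P₂) = 10.68 ft.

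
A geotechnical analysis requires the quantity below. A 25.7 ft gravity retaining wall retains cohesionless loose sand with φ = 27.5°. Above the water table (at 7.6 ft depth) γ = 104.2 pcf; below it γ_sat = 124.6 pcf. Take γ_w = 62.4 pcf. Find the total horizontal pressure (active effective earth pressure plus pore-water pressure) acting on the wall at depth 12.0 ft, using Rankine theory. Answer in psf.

K_a = (1 − sin φ)/(1 + sin φ) = 0.3682.
γ' = 124.6 − 62.4 = 62.20 pcf.
Effective vertical stress at 12.0 ft: σ'_v = 104.2×7.6 + 62.20×4.40 = 1066 psf.
σ'_h = K_a σ'_v = 0.3682 × 1066 = 392.4 psf; u = γ_w × 4.40 = 274.6 psf.
Total σ_h = 392.4 + 274.6 = 666.9 psf.

667 psf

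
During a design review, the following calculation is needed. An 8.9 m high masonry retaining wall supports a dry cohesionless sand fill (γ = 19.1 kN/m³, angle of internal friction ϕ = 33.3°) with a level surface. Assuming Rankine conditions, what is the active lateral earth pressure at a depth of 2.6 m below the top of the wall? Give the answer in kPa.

14.5 kPa

K_a = (1 − sin φ)/(1 + sin φ) = 0.2911.
σ_h = K_a γ z = 0.2911 × 19.1 × 2.6 = 14.46 kPa.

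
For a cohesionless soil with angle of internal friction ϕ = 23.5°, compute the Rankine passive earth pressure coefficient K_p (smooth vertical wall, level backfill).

2.33

K_p = (1 + sin φ)/(1 − sin φ) = tan²(45° + 23.5°/2) = 2.326.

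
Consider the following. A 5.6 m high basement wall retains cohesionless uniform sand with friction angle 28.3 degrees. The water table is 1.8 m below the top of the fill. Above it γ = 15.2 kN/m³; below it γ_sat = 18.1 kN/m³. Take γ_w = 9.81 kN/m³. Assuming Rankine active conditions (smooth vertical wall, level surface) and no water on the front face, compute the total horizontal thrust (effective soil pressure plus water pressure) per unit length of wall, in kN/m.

K_a = tan²(45° − φ/2) = 0.3568.
γ' = 18.1 − 9.81 = 8.290 kN/m³. Depth below WT = 3.8 m.
σ'_h at WT = K_a γ d_w = 9.761 kPa; at base = 9.761 + K_a γ' × 3.8 = 21.00 kPa.
P₁ (0–1.8 m) = ½×9.761×1.8 = 8.785. P₂ (1.8–5.6 m) = ½(9.761+21.00)×3.8 = 58.45.
P_w = ½ γ_w h₂² = 0.5×9.81×3.8² = 70.83. Total = 8.785+58.45+70.83 = 138.1 kN/m.

138 kN/m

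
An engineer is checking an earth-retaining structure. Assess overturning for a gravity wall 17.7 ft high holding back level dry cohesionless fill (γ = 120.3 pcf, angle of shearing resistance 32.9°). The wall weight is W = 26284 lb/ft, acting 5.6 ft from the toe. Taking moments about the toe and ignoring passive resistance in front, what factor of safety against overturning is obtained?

4.47

K_a = tan²(45° − 32.9°/2) = 0.2960.
P_a = ½K_aγH² = 0.5×0.2960×120.3×17.7² = 5579 lb/ft, acting at H/3 = 5.900 ft above the base.
Overturning moment M_o = P_a × H/3 = 5579 × 5.900 = 32910.
Resisting moment M_r = W × 5.6 = 26284 × 5.6 = 147200.
FS_overturning = M_r/M_o = 147200/32910 = 4.472.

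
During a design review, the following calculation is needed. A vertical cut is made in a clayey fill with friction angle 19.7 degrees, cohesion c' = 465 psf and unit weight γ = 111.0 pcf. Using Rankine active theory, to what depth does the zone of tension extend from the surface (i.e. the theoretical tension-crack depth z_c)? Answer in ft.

11.9 ft

K_a = tan²(45° − 19.7°/2) = 0.4958; √K_a = 0.7041.
The active pressure is zero where K_a γ z = 2c√K_a, so z_c = 2c/(γ√K_a) = 2×465/(111.0×0.7041) = 11.90 ft.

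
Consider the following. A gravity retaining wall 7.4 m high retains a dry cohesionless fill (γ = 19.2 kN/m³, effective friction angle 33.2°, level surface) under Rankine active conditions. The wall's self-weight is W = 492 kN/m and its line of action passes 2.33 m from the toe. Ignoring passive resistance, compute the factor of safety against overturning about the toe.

K_a = tan²(45° − 33.2°/2) = 0.2924.
P_a = ½K_aγH² = 0.5×0.2924×19.2×7.4² = 153.7 kN/m, acting at H/3 = 2.467 m above the base.
Overturning moment M_o = P_a × H/3 = 153.7 × 2.467 = 379.1.
Resisting moment M_r = W × 2.33 = 492 × 2.33 = 1146.
FS_overturning = M_r/M_o = 1146/379.1 = 3.024.

3.02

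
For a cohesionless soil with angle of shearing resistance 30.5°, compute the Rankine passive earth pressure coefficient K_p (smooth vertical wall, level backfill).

K_p = (1 + sin φ)/(1 − sin φ) = tan²(45° + 30.5°/2) = 3.061.

3.06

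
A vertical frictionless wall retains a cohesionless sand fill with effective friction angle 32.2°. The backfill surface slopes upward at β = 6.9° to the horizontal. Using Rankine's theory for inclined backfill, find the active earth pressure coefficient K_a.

K_a = cos β · (cos β − √(cos²β − cos²φ)) / (cos β + √(cos²β − cos²φ)).
cos β = 0.9928, cos φ = 0.8462, √(cos²β − cos²φ) = 0.5192.
K_a = 0.9928 × (0.9928 − 0.5192)/(0.9928 + 0.5192) = 0.3110.

0.311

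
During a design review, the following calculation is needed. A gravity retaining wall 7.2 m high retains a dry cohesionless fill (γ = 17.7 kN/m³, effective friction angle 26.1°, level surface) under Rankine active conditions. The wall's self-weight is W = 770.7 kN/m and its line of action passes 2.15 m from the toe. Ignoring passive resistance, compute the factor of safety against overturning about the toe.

K_a = tan²(45° − 26.1°/2) = 0.3889.
P_a = ½K_aγH² = 0.5×0.3889×17.7×7.2² = 178.4 kN/m, acting at H/3 = 2.400 m above the base.
Overturning moment M_o = P_a × H/3 = 178.4 × 2.400 = 428.3.
Resisting moment M_r = W × 2.15 = 770.7 × 2.15 = 1657.
FS_overturning = M_r/M_o = 1657/428.3 = 3.869.

3.87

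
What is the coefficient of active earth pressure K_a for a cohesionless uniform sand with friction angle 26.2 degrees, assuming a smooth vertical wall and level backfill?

0.387

K_a = tan²(45° − φ/2) = tan²(31.90°) = 0.3874.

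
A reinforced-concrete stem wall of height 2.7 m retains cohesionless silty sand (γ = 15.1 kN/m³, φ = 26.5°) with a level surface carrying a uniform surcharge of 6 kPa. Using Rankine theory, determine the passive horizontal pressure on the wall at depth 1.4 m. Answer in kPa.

70.9 kPa

K_p = (1 + sin φ)/(1 − sin φ) = 2.611.
σ_v = γz + q = 15.1 × 1.4 + 6 = 27.14 kPa.
σ_h = K_p σ_v = 2.611 × 27.14 = 70.87 kPa.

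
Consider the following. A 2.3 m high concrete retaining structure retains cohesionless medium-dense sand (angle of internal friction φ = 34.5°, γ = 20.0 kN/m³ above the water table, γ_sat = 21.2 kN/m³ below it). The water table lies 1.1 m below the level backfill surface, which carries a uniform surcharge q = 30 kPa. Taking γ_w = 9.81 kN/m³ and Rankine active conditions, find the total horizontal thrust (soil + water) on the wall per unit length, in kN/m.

39.1 kN/m

K_a = tan²(45° − φ/2) = 0.2768.
γ' = 21.2 − 9.81 = 11.39 kN/m³. h₂ = H − d_w = 1.2 m.
σ'_h: at surface K_a·q = 8.304; at WT K_a(q+γd_w) = 14.39; at base K_a(q+γd_w+γ'h₂) = 18.18 kPa.
P₁ = ½(8.304+14.39)×1.1 = 12.48; P₂ = ½(14.39+18.18)×1.2 = 19.54; P_w = ½γ_w h₂² = 7.063.
Total = 12.48+19.54+7.063 = 39.09 kN/m.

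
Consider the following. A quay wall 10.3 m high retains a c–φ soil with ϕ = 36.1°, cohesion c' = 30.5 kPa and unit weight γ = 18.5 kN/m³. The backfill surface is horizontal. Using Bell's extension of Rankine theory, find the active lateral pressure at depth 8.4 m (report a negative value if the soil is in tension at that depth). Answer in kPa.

K_a = (1 − sin φ)/(1 + sin φ) = 0.2585.
σ_a = K_a γ z − 2c√K_a = 0.2585×18.5×8.4 − 2×30.5×0.5084 = 9.157 kPa.

9.16 kPa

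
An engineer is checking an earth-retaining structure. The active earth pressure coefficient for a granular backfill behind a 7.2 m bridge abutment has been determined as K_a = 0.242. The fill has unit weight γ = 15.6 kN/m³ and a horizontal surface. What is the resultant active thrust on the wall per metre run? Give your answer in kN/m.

P = ½ K_a γ H² = 0.5 × 0.242 × 15.6 × 7.2² = 97.85 kN/m.

97.9 kN/m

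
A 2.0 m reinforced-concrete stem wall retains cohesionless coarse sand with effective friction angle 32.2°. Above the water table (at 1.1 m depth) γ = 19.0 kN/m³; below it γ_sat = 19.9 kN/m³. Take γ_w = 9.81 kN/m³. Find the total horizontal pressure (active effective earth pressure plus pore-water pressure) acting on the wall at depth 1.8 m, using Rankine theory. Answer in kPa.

15.4 kPa

K_a = (1 − sin φ)/(1 + sin φ) = 0.3047.
γ' = 19.9 − 9.81 = 10.09 kN/m³.
Effective vertical stress at 1.8 m: σ'_v = 19.0×1.1 + 10.09×0.700 = 27.96 kPa.
σ'_h = K_a σ'_v = 0.3047 × 27.96 = 8.521 kPa; u = γ_w × 0.700 = 6.867 kPa.
Total σ_h = 8.521 + 6.867 = 15.39 kPa.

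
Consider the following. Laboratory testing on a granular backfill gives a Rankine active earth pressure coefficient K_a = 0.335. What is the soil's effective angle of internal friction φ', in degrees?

29.9°

K_a = tan²(45° − φ/2) ⇒ 45° − φ/2 = arctan(√0.335) = 30.06°.
φ = 2(45° − 30.06°) = 29.88°.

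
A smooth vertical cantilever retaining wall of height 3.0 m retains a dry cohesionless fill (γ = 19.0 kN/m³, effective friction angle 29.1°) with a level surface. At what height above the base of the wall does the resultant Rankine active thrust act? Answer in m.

K_a = 0.3456.
The pressure distribution is triangular, so the resultant acts at H/3 above the base = 3.0/3 = 1.000 m.

1.00 m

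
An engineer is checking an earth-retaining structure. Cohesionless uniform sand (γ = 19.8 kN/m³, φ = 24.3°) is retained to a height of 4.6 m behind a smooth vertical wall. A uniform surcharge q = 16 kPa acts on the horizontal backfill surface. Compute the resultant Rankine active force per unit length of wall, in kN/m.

118 kN/m

K_a = tan²(45° − φ/2) = 0.4169.
Soil triangle: ½ K_a γ H² = 0.5×0.4169×19.8×4.6² = 87.34 kN/m.
Surcharge rectangle: K_a q H = 0.4169×16×4.6 = 30.69 kN/m.
Total = 87.34 + 30.69 = 118.0 kN/m.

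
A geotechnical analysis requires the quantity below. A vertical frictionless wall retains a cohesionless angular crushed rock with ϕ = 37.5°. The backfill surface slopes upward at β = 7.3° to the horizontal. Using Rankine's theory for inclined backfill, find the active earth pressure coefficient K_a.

0.248

K_a = cos β · (cos β − √(cos²β − cos²φ)) / (cos β + √(cos²β − cos²φ)).
cos β = 0.9919, cos φ = 0.7934, √(cos²β − cos²φ) = 0.5954.
K_a = 0.9919 × (0.9919 − 0.5954)/(0.9919 + 0.5954) = 0.2478.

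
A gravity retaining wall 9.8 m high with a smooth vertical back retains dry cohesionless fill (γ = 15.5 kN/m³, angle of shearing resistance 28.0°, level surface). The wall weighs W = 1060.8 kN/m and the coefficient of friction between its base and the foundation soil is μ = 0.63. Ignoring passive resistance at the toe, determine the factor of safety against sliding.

2.49

K_a = tan²(45° − 28.0°/2) = 0.3610.
P_a = ½K_aγH² = 0.5×0.3610×15.5×9.8² = 268.7 kN/m, acting at H/3 = 3.267 m above the base.
FS_sliding = μW / P_a = 0.63×1060.8 / 268.7 = 2.487.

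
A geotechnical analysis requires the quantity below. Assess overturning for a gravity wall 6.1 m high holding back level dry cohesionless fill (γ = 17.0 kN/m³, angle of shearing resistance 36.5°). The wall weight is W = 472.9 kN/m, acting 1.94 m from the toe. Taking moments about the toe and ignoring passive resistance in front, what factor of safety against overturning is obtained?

5.62

K_a = tan²(45° − 36.5°/2) = 0.2541.
P_a = ½K_aγH² = 0.5×0.2541×17.0×6.1² = 80.35 kN/m, acting at H/3 = 2.033 m above the base.
Overturning moment M_o = P_a × H/3 = 80.35 × 2.033 = 163.4.
Resisting moment M_r = W × 1.94 = 472.9 × 1.94 = 917.4.
FS_overturning = M_r/M_o = 917.4/163.4 = 5.615.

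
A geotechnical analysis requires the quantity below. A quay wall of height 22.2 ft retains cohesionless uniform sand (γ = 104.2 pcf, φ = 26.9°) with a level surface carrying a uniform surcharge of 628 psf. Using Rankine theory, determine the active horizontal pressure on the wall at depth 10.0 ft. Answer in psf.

630 psf

K_a = (1 − sin φ)/(1 + sin φ) = 0.3770.
σ_v = γz + q = 104.2 × 10.0 + 628 = 1670 psf.
σ_h = K_a σ_v = 0.3770 × 1670 = 629.6 psf.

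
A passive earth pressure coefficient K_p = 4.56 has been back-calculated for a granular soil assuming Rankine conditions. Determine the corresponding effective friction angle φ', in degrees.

39.8°

K_p = (1+sin φ)/(1−sin φ) ⇒ sin φ = (K_p − 1)/(K_p + 1) = 0.6403.
φ = arcsin(0.6403) = 39.81°.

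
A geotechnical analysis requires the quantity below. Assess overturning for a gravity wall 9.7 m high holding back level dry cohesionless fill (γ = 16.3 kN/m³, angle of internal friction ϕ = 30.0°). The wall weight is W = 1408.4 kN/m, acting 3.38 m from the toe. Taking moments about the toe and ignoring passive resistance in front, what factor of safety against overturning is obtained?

K_a = tan²(45° − 30.0°/2) = 0.3333.
P_a = ½K_aγH² = 0.5×0.3333×16.3×9.7² = 255.6 kN/m, acting at H/3 = 3.233 m above the base.
Overturning moment M_o = P_a × H/3 = 255.6 × 3.233 = 826.5.
Resisting moment M_r = W × 3.38 = 1408.4 × 3.38 = 4760.
FS_overturning = M_r/M_o = 4760/826.5 = 5.760.

5.76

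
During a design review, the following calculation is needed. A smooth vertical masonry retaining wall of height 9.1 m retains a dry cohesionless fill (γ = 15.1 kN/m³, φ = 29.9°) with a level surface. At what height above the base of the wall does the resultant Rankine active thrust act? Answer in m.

K_a = 0.3347.
The pressure distribution is triangular, so the resultant acts at H/3 above the base = 9.1/3 = 3.033 m.

3.03 m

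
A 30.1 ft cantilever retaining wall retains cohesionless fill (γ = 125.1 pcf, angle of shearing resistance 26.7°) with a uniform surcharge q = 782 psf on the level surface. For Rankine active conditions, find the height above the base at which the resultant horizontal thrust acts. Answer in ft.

K_a = 0.3800.
Triangular part P₁ = ½K_aγH² = 21530 at H/3 = 10.03 ft; rectangular part P₂ = K_a q H = 8944 at H/2 = 15.05 ft.
ȳ = (P₁·10.03 + P₂·15.05)/(P₁+P₂) = 11.51 ft.

11.5 ft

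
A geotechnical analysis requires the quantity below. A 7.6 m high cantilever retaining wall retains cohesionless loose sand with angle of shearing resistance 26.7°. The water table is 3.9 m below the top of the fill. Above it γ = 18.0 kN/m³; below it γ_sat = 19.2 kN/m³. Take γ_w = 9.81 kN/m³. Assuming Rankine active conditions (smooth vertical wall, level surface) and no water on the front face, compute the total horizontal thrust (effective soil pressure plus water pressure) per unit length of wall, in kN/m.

242 kN/m

K_a = tan²(45° − φ/2) = 0.3800.
γ' = 19.2 − 9.81 = 9.390 kN/m³. Depth below WT = 3.7 m.
σ'_h at WT = K_a γ d_w = 26.67 kPa; at base = 26.67 + K_a γ' × 3.7 = 39.87 kPa.
P₁ (0–3.9 m) = ½×26.67×3.9 = 52.01. P₂ (3.9–7.6 m) = ½(26.67+39.87)×3.7 = 123.1.
P_w = ½ γ_w h₂² = 0.5×9.81×3.7² = 67.15. Total = 52.01+123.1+67.15 = 242.3 kN/m.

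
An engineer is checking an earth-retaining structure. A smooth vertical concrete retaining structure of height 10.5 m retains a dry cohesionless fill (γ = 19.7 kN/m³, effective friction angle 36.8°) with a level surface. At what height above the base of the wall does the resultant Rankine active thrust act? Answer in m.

3.50 m

K_a = 0.2508.
The pressure distribution is triangular, so the resultant acts at H/3 above the base = 10.5/3 = 3.500 m.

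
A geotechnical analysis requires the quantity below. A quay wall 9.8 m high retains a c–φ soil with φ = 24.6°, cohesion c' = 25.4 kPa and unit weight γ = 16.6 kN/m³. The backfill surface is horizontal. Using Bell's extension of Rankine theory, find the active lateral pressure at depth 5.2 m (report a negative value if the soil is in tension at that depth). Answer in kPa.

K_a = (1 − sin φ)/(1 + sin φ) = 0.4121.
σ_a = K_a γ z − 2c√K_a = 0.4121×16.6×5.2 − 2×25.4×0.6420 = 2.964 kPa.

2.96 kPa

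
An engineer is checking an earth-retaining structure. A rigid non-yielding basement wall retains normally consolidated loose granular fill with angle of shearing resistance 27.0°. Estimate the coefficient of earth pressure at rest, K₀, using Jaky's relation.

0.546

K₀ = 1 − sin φ' = 1 − sin 27.0° = 0.5460.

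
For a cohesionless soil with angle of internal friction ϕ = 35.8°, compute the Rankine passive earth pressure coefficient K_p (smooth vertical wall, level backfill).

3.82

K_p = (1 + sin φ)/(1 − sin φ) = tan²(45° + 35.8°/2) = 3.819.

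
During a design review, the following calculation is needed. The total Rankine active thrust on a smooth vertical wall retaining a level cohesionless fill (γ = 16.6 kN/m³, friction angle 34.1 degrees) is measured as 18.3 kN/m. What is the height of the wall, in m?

2.80 m

K_a = 0.2815. P_a = ½ K_a γ H² ⇒ H = √(2P_a/(K_a γ)).
H = √(2×18.3/(0.2815×16.6)) = 2.799 m.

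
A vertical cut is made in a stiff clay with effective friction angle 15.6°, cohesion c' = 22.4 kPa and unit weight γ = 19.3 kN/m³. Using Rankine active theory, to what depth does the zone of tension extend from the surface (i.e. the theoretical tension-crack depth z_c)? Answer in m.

3.06 m

K_a = tan²(45° − 15.6°/2) = 0.5761; √K_a = 0.7590.
The active pressure is zero where K_a γ z = 2c√K_a, so z_c = 2c/(γ√K_a) = 2×22.4/(19.3×0.7590) = 3.058 m.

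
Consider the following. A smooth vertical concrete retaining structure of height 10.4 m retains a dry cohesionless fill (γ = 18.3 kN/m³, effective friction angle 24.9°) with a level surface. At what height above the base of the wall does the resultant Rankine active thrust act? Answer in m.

3.47 m

K_a = 0.4074.
The pressure distribution is triangular, so the resultant acts at H/3 above the base = 10.4/3 = 3.467 m.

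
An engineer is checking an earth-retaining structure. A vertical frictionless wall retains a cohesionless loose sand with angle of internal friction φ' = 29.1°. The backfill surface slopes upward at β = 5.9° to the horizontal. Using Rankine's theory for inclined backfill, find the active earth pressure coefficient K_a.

0.351

K_a = cos β · (cos β − √(cos²β − cos²φ)) / (cos β + √(cos²β − cos²φ)).
cos β = 0.9947, cos φ = 0.8738, √(cos²β − cos²φ) = 0.4753.
K_a = 0.9947 × (0.9947 − 0.4753)/(0.9947 + 0.4753) = 0.3514.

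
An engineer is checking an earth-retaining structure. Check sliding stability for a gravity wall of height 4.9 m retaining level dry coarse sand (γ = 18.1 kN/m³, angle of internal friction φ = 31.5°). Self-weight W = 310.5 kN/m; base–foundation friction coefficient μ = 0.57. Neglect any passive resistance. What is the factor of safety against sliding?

K_a = tan²(45° − 31.5°/2) = 0.3136.
P_a = ½K_aγH² = 0.5×0.3136×18.1×4.9² = 68.15 kN/m, acting at H/3 = 1.633 m above the base.
FS_sliding = μW / P_a = 0.57×310.5 / 68.15 = 2.597.

2.60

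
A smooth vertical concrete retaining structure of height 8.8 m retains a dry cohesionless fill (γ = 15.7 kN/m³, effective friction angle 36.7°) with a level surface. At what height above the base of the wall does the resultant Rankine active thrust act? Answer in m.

K_a = 0.2519.
The pressure distribution is triangular, so the resultant acts at H/3 above the base = 8.8/3 = 2.933 m.

2.93 m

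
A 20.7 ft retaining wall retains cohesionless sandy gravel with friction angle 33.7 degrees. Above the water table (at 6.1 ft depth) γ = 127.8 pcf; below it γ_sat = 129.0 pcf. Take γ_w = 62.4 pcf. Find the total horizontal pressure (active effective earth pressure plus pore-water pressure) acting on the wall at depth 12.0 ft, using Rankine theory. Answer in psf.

704 psf

K_a = (1 − sin φ)/(1 + sin φ) = 0.2863.
γ' = 129.0 − 62.4 = 66.60 pcf.
Effective vertical stress at 12.0 ft: σ'_v = 127.8×6.1 + 66.60×5.90 = 1173 psf.
σ'_h = K_a σ'_v = 0.2863 × 1173 = 335.7 psf; u = γ_w × 5.90 = 368.2 psf.
Total σ_h = 335.7 + 368.2 = 703.9 psf.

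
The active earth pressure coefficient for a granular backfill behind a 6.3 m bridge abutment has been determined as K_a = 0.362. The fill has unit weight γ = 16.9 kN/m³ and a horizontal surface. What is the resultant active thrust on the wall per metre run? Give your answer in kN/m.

121 kN/m

P = ½ K_a γ H² = 0.5 × 0.362 × 16.9 × 6.3² = 121.4 kN/m.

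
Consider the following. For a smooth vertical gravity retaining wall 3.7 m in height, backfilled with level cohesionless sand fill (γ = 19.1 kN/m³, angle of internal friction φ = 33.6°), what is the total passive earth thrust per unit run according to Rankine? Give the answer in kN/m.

K_p = tan²(45° + φ/2) = 3.478.
P_p = ½ K_p γ H² = 0.5 × 3.478 × 19.1 × 3.7² = 454.7 kN/m.

455 kN/m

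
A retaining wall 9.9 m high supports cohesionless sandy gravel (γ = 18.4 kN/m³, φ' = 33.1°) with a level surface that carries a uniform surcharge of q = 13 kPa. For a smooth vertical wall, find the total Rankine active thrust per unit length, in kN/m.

302 kN/m

K_a = tan²(45° − φ/2) = 0.2936.
Soil triangle: ½ K_a γ H² = 0.5×0.2936×18.4×9.9² = 264.7 kN/m.
Surcharge rectangle: K_a q H = 0.2936×13×9.9 = 37.78 kN/m.
Total = 264.7 + 37.78 = 302.5 kN/m.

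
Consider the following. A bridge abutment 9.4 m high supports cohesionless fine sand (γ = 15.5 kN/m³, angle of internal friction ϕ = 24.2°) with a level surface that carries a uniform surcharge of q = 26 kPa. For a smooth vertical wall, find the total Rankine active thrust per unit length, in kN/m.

K_a = tan²(45° − φ/2) = 0.4185.
Soil triangle: ½ K_a γ H² = 0.5×0.4185×15.5×9.4² = 286.6 kN/m.
Surcharge rectangle: K_a q H = 0.4185×26×9.4 = 102.3 kN/m.
Total = 286.6 + 102.3 = 388.9 kN/m.

389 kN/m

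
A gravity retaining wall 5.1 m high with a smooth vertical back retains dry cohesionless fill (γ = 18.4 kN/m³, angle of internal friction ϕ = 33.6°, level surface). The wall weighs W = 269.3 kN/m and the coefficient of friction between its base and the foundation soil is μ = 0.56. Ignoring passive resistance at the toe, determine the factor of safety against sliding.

2.19

K_a = tan²(45° − 33.6°/2) = 0.2875.
P_a = ½K_aγH² = 0.5×0.2875×18.4×5.1² = 68.80 kN/m, acting at H/3 = 1.700 m above the base.
FS_sliding = μW / P_a = 0.56×269.3 / 68.80 = 2.192.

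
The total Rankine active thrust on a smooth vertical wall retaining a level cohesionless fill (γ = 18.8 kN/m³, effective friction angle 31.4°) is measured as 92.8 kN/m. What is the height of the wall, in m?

K_a = 0.3149. P_a = ½ K_a γ H² ⇒ H = √(2P_a/(K_a γ)).
H = √(2×92.8/(0.3149×18.8)) = 5.599 m.

5.60 m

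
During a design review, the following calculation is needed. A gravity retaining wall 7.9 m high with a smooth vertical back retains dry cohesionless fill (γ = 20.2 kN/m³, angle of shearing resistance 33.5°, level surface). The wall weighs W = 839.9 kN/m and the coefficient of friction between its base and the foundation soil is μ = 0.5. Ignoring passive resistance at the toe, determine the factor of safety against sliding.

K_a = tan²(45° − 33.5°/2) = 0.2887.
P_a = ½K_aγH² = 0.5×0.2887×20.2×7.9² = 182.0 kN/m, acting at H/3 = 2.633 m above the base.
FS_sliding = μW / P_a = 0.5×839.9 / 182.0 = 2.308.

2.31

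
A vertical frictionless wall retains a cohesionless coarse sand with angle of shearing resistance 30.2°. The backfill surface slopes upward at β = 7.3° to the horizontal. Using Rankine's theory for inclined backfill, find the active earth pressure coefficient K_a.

K_a = cos β · (cos β − √(cos²β − cos²φ)) / (cos β + √(cos²β − cos²φ)).
cos β = 0.9919, cos φ = 0.8643, √(cos²β − cos²φ) = 0.4867.
K_a = 0.9919 × (0.9919 − 0.4867)/(0.9919 + 0.4867) = 0.3389.

0.339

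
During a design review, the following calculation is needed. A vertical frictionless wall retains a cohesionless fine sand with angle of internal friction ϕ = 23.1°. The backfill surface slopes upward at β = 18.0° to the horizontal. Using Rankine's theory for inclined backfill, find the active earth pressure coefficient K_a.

0.566

K_a = cos β · (cos β − √(cos²β − cos²φ)) / (cos β + √(cos²β − cos²φ)).
cos β = 0.9511, cos φ = 0.9198, √(cos²β − cos²φ) = 0.2417.
K_a = 0.9511 × (0.9511 − 0.2417)/(0.9511 + 0.2417) = 0.5656.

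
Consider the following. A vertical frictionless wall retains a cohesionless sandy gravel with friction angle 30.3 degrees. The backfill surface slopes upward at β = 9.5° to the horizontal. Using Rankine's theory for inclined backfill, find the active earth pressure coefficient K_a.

K_a = cos β · (cos β − √(cos²β − cos²φ)) / (cos β + √(cos²β − cos²φ)).
cos β = 0.9863, cos φ = 0.8634, √(cos²β − cos²φ) = 0.4768.
K_a = 0.9863 × (0.9863 − 0.4768)/(0.9863 + 0.4768) = 0.3435.

0.343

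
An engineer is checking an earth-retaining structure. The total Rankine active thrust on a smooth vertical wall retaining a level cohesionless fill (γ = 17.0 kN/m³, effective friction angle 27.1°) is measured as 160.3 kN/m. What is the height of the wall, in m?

7.10 m

K_a = 0.3741. P_a = ½ K_a γ H² ⇒ H = √(2P_a/(K_a γ)).
H = √(2×160.3/(0.3741×17.0)) = 7.101 m.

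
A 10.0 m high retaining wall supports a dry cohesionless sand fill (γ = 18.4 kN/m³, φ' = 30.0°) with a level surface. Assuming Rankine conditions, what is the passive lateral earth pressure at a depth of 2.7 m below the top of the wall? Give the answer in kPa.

149 kPa

K_p = (1 + sin φ)/(1 − sin φ) = 3.000.
σ_h = K_p γ z = 3.000 × 18.4 × 2.7 = 149.0 kPa.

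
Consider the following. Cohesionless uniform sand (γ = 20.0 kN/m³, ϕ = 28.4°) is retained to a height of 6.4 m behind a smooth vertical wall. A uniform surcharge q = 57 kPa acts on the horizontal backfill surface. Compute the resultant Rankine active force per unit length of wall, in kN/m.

275 kN/m

K_a = tan²(45° − φ/2) = 0.3554.
Soil triangle: ½ K_a γ H² = 0.5×0.3554×20.0×6.4² = 145.6 kN/m.
Surcharge rectangle: K_a q H = 0.3554×57×6.4 = 129.6 kN/m.
Total = 145.6 + 129.6 = 275.2 kN/m.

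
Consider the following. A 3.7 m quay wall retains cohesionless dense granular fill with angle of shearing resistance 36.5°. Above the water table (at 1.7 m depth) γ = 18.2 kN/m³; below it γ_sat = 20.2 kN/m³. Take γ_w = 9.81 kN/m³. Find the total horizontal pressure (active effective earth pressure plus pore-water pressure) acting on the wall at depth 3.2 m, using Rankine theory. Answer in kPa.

26.5 kPa

K_a = (1 − sin φ)/(1 + sin φ) = 0.2541.
γ' = 20.2 − 9.81 = 10.39 kN/m³.
Effective vertical stress at 3.2 m: σ'_v = 18.2×1.7 + 10.39×1.50 = 46.52 kPa.
σ'_h = K_a σ'_v = 0.2541 × 46.52 = 11.82 kPa; u = γ_w × 1.50 = 14.72 kPa.
Total σ_h = 11.82 + 14.72 = 26.54 kPa.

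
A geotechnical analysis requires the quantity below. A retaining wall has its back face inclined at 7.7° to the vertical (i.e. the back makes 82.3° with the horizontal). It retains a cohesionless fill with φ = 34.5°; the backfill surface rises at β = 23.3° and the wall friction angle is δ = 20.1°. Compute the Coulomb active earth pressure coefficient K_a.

0.448

K_a = sin²(α+φ) / [sin²α · sin(α−δ) · (1 + √{sin(φ+δ)sin(φ−β) / (sin(α−δ)sin(α+β))})²].
With α = 82.3°, φ = 34.5°, δ = 20.1°, β = 23.3°: K_a = 0.4478.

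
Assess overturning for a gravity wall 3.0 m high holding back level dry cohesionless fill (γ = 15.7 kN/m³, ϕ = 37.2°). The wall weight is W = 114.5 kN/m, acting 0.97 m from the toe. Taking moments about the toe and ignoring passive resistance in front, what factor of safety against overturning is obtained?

6.38

K_a = tan²(45° − 37.2°/2) = 0.2464.
P_a = ½K_aγH² = 0.5×0.2464×15.7×3.0² = 17.41 kN/m, acting at H/3 = 1.000 m above the base.
Overturning moment M_o = P_a × H/3 = 17.41 × 1.000 = 17.41.
Resisting moment M_r = W × 0.97 = 114.5 × 0.97 = 111.1.
FS_overturning = M_r/M_o = 111.1/17.41 = 6.380.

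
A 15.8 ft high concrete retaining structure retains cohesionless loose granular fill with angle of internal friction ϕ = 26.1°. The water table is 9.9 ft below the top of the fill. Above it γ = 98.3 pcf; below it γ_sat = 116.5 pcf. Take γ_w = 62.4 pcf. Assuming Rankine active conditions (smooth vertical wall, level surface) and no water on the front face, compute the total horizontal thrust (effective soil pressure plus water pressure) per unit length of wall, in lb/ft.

5560 lb/ft

K_a = tan²(45° − φ/2) = 0.3889.
γ' = 116.5 − 62.4 = 54.10 pcf. Depth below WT = 5.9 ft.
σ'_h at WT = K_a γ d_w = 378.5 psf; at base = 378.5 + K_a γ' × 5.9 = 502.7 psf.
P₁ (0–9.9 ft) = ½×378.5×9.9 = 1874. P₂ (9.9–15.8 ft) = ½(378.5+502.7)×5.9 = 2599.
P_w = ½ γ_w h₂² = 0.5×62.4×5.9² = 1086. Total = 1874+2599+1086 = 5559 lb/ft.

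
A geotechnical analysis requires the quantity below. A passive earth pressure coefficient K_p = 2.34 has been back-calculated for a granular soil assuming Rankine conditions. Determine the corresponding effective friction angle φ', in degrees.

23.7°

K_p = (1+sin φ)/(1−sin φ) ⇒ sin φ = (K_p − 1)/(K_p + 1) = 0.4012.
φ = arcsin(0.4012) = 23.65°.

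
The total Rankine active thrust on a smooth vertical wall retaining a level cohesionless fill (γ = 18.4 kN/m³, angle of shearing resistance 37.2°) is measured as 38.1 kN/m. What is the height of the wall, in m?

4.10 m

K_a = 0.2464. P_a = ½ K_a γ H² ⇒ H = √(2P_a/(K_a γ)).
H = √(2×38.1/(0.2464×18.4)) = 4.100 m.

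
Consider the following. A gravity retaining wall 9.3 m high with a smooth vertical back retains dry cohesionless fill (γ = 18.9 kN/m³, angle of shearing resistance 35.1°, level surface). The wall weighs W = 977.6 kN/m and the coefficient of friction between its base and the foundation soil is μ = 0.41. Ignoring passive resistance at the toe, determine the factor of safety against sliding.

1.82

K_a = tan²(45° − 35.1°/2) = 0.2698.
P_a = ½K_aγH² = 0.5×0.2698×18.9×9.3² = 220.5 kN/m, acting at H/3 = 3.100 m above the base.
FS_sliding = μW / P_a = 0.41×977.6 / 220.5 = 1.817.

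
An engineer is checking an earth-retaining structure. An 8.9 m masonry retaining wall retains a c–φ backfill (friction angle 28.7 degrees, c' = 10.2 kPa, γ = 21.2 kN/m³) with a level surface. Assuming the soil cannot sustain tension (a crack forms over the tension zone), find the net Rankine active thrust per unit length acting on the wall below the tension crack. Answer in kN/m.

K_a = 0.3511; √K_a = 0.5926.
Tension-crack depth z_c = 2c/(γ√K_a) = 2×10.2/(21.2×0.5926) = 1.624 m.
σ_a at base = K_a γ H − 2c√K_a = 0.3511×21.2×8.9 − 2×10.2×0.5926 = 54.17 kPa.
P_a = ½ × 54.17 × (H − z_c) = 0.5×54.17×7.276 = 197.1 kN/m.

197 kN/m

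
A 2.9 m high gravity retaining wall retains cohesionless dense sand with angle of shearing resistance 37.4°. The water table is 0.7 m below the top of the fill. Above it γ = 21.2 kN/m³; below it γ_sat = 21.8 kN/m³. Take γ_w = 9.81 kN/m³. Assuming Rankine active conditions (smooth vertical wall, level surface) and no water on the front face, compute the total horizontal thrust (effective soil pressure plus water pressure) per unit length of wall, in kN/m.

K_a = tan²(45° − φ/2) = 0.2443.
γ' = 21.8 − 9.81 = 11.99 kN/m³. Depth below WT = 2.2 m.
σ'_h at WT = K_a γ d_w = 3.625 kPa; at base = 3.625 + K_a γ' × 2.2 = 10.07 kPa.
P₁ (0–0.7 m) = ½×3.625×0.7 = 1.269. P₂ (0.7–2.9 m) = ½(3.625+10.07)×2.2 = 15.06.
P_w = ½ γ_w h₂² = 0.5×9.81×2.2² = 23.74. Total = 1.269+15.06+23.74 = 40.07 kN/m.

40.1 kN/m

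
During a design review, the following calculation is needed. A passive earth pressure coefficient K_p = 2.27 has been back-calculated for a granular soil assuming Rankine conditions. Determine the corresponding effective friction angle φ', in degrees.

K_p = (1+sin φ)/(1−sin φ) ⇒ sin φ = (K_p − 1)/(K_p + 1) = 0.3884.
φ = arcsin(0.3884) = 22.85°.

22.9°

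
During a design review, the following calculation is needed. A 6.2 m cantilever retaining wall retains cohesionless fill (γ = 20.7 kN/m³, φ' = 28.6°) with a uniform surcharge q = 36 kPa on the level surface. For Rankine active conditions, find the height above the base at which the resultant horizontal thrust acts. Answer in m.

2.44 m

K_a = 0.3525.
Triangular part P₁ = ½K_aγH² = 140.3 at H/3 = 2.067 m; rectangular part P₂ = K_a q H = 78.69 at H/2 = 3.100 m.
ȳ = (P₁·2.067 + P₂·3.100)/(P₁+P₂) = 2.438 m.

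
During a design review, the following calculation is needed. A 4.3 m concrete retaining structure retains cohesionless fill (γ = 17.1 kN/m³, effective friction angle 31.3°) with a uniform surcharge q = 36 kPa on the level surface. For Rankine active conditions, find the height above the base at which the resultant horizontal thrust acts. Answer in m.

1.79 m

K_a = 0.3162.
Triangular part P₁ = ½K_aγH² = 49.99 at H/3 = 1.433 m; rectangular part P₂ = K_a q H = 48.95 at H/2 = 2.150 m.
ȳ = (P₁·1.433 + P₂·2.150)/(P₁+P₂) = 1.788 m.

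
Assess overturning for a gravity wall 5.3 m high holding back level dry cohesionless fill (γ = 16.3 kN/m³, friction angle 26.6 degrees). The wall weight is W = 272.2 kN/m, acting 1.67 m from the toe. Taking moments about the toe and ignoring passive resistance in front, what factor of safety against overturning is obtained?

2.95

K_a = tan²(45° − 26.6°/2) = 0.3814.
P_a = ½K_aγH² = 0.5×0.3814×16.3×5.3² = 87.33 kN/m, acting at H/3 = 1.767 m above the base.
Overturning moment M_o = P_a × H/3 = 87.33 × 1.767 = 154.3.
Resisting moment M_r = W × 1.67 = 272.2 × 1.67 = 454.6.
FS_overturning = M_r/M_o = 454.6/154.3 = 2.947.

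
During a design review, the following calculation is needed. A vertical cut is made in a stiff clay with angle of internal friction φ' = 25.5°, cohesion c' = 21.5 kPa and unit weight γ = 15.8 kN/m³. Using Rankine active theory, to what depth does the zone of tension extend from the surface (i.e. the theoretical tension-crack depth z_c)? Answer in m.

4.31 m

K_a = tan²(45° − 25.5°/2) = 0.3981; √K_a = 0.6310.
The active pressure is zero where K_a γ z = 2c√K_a, so z_c = 2c/(γ√K_a) = 2×21.5/(15.8×0.6310) = 4.313 m.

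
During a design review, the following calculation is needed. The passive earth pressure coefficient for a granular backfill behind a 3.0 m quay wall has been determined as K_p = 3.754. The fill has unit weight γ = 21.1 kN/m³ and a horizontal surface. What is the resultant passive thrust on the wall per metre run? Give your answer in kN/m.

356 kN/m

P = ½ K_p γ H² = 0.5 × 3.754 × 21.1 × 3.0² = 356.4 kN/m.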